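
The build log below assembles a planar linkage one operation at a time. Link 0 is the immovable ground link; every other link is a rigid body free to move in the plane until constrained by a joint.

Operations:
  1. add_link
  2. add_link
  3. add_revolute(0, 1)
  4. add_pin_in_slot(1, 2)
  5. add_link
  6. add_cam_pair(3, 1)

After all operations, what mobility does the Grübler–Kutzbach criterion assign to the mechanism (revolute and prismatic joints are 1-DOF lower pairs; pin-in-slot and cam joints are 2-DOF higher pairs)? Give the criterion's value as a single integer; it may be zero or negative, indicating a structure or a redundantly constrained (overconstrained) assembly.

L=1 J1=0 J2=0
add link → L=2 J1=0 J2=0
add link → L=3 J1=0 J2=0
R@0,1 dof=1 J1 → L=3 J1=1 J2=0
PS@1,2 dof=2 J2 → L=3 J1=1 J2=1
add link → L=4 J1=1 J2=1
C@3,1 dof=2 J2 → L=4 J1=1 J2=2
M=3(L−1)−2J1−J2=3·3−2·1−2=5

M = 5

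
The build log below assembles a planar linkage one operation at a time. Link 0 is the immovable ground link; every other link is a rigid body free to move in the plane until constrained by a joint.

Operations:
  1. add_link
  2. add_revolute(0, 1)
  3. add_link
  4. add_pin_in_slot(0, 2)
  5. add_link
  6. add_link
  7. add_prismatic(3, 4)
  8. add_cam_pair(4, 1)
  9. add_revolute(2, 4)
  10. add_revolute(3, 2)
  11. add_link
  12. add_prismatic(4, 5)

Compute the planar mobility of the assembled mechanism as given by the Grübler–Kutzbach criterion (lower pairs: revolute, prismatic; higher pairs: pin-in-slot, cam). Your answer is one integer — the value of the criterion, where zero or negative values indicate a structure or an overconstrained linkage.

link 0 = ground. State L|J1|J2 = 1|0|0
+link1  2|0|0
R(0,1) f=1→J1  2|1|0
+link2  3|1|0
PS(0,2) f=2→J2  3|1|1
+link3  4|1|1
+link4  5|1|1
P(3,4) f=1→J1  5|2|1
C(4,1) f=2→J2  5|2|2
R(2,4) f=1→J1  5|3|2
R(3,2) f=1→J1  5|4|2
+link5  6|4|2
P(4,5) f=1→J1  6|5|2
M = 3(6−1)−2·5−2 = 15−10−2 = 3

M = 3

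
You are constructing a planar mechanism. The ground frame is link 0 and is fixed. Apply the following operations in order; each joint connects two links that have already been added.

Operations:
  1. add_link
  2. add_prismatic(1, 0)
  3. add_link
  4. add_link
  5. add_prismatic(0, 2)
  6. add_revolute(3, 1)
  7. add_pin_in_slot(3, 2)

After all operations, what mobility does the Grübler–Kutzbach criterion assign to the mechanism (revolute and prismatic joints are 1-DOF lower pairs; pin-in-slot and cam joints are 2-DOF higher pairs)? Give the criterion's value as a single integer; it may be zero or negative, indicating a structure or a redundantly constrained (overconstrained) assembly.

M = 2

ground; <1,0,0>
#1 <2,0,0>
P:1↔0 J1 <2,1,0>
#2 <3,1,0>
#3 <4,1,0>
P:0↔2 J1 <4,2,0>
R:3↔1 J1 <4,3,0>
PS:3↔2 J2 <4,3,1>
3×3 − 2×3 − 1×1 = 2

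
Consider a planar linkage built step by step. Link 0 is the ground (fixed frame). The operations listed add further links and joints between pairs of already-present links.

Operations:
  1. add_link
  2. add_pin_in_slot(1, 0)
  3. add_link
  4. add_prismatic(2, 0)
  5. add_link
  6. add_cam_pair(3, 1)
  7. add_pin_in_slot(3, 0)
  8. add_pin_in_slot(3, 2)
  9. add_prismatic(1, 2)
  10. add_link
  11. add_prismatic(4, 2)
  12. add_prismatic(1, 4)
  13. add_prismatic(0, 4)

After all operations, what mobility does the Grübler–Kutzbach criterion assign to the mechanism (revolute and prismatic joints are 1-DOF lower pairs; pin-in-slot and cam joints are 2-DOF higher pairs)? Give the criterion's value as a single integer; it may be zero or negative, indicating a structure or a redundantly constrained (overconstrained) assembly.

(L,J1,J2)=(1,0,0); link0 fixed
link1: (2,0,0)
PS 1-0 [J2]: (2,0,1)
link2: (3,0,1)
P 2-0 [J1]: (3,1,1)
link3: (4,1,1)
C 3-1 [J2]: (4,1,2)
PS 3-0 [J2]: (4,1,3)
PS 3-2 [J2]: (4,1,4)
P 1-2 [J1]: (4,2,4)
link4: (5,2,4)
P 4-2 [J1]: (5,3,4)
P 1-4 [J1]: (5,4,4)
P 0-4 [J1]: (5,5,4)
Grübler: 3·4 − 2·5 − 4 = -2

M = -2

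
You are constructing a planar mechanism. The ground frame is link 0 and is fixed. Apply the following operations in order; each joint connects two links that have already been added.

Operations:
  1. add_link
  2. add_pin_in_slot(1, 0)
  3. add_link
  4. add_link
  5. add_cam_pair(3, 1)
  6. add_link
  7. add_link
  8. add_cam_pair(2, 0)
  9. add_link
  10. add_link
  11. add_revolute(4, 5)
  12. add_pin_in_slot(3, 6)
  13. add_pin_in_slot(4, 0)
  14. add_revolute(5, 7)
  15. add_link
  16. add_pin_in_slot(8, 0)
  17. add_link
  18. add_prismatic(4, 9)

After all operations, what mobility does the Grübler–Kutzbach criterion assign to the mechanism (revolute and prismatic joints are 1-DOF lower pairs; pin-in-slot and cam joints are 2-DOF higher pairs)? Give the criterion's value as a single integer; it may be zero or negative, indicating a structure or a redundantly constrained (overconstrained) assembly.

M = 15

(L,J1,J2)=(1,0,0); link0 fixed
link1: (2,0,0)
PS 1-0 [J2]: (2,0,1)
link2: (3,0,1)
link3: (4,0,1)
C 3-1 [J2]: (4,0,2)
link4: (5,0,2)
link5: (6,0,2)
C 2-0 [J2]: (6,0,3)
link6: (7,0,3)
link7: (8,0,3)
R 4-5 [J1]: (8,1,3)
PS 3-6 [J2]: (8,1,4)
PS 4-0 [J2]: (8,1,5)
R 5-7 [J1]: (8,2,5)
link8: (9,2,5)
PS 8-0 [J2]: (9,2,6)
link9: (10,2,6)
P 4-9 [J1]: (10,3,6)
Grübler: 3·9 − 2·3 − 6 = 15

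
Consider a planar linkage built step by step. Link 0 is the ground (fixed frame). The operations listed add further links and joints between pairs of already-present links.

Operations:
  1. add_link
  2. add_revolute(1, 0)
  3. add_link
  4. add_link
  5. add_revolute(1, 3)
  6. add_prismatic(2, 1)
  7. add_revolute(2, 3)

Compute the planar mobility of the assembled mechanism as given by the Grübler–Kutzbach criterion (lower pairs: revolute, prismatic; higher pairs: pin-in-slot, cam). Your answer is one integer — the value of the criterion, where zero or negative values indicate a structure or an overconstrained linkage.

M = 1

link 0 = ground. State L|J1|J2 = 1|0|0
+link1  2|0|0
R(1,0) f=1→J1  2|1|0
+link2  3|1|0
+link3  4|1|0
R(1,3) f=1→J1  4|2|0
P(2,1) f=1→J1  4|3|0
R(2,3) f=1→J1  4|4|0
M = 3(4−1)−2·4−0 = 9−8−0 = 1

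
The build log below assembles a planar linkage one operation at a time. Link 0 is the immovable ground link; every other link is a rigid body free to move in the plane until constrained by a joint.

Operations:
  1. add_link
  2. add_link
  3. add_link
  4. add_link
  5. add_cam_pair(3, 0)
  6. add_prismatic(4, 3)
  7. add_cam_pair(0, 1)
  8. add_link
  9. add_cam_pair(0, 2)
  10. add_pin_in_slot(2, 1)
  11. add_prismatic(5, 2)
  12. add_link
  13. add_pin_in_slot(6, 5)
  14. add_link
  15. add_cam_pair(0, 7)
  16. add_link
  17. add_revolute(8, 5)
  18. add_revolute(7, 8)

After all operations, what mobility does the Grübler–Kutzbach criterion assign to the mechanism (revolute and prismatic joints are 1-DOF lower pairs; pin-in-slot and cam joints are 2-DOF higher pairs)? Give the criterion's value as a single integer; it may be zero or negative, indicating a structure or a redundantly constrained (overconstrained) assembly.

[1;0;0] (link 0 is ground)
L+ [2;0;0]
L+ [3;0;0]
L+ [4;0;0]
L+ [5;0;0]
C(3,0)∈J2 [5;0;1]
P(4,3)∈J1 [5;1;1]
C(0,1)∈J2 [5;1;2]
L+ [6;1;2]
C(0,2)∈J2 [6;1;3]
PS(2,1)∈J2 [6;1;4]
P(5,2)∈J1 [6;2;4]
L+ [7;2;4]
PS(6,5)∈J2 [7;2;5]
L+ [8;2;5]
C(0,7)∈J2 [8;2;6]
L+ [9;2;6]
R(8,5)∈J1 [9;3;6]
R(7,8)∈J1 [9;4;6]
mobility = 24 − 8 − 6 = 10

M = 10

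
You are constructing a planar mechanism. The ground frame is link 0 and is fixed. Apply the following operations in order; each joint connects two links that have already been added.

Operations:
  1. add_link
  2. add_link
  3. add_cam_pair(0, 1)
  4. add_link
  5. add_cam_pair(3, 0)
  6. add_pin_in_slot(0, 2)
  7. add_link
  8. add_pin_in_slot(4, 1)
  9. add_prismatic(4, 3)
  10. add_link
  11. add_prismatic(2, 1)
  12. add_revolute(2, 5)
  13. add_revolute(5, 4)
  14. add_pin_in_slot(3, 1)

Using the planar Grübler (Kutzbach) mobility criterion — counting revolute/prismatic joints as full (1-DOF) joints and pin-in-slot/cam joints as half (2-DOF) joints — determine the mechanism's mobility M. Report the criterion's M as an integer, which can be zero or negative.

M = 2

(L,J1,J2)=(1,0,0); link0 fixed
link1: (2,0,0)
link2: (3,0,0)
C 0-1 [J2]: (3,0,1)
link3: (4,0,1)
C 3-0 [J2]: (4,0,2)
PS 0-2 [J2]: (4,0,3)
link4: (5,0,3)
PS 4-1 [J2]: (5,0,4)
P 4-3 [J1]: (5,1,4)
link5: (6,1,4)
P 2-1 [J1]: (6,2,4)
R 2-5 [J1]: (6,3,4)
R 5-4 [J1]: (6,4,4)
PS 3-1 [J2]: (6,4,5)
Grübler: 3·5 − 2·4 − 5 = 2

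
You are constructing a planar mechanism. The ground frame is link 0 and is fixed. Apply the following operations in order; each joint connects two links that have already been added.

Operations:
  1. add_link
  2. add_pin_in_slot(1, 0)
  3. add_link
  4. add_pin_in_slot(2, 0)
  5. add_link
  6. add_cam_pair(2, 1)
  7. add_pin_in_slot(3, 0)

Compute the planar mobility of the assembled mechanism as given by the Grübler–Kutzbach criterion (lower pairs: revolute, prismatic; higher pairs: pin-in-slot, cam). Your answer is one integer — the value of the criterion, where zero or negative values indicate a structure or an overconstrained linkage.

ground; <1,0,0>
#1 <2,0,0>
PS:1↔0 J2 <2,0,1>
#2 <3,0,1>
PS:2↔0 J2 <3,0,2>
#3 <4,0,2>
C:2↔1 J2 <4,0,3>
PS:3↔0 J2 <4,0,4>
3×3 − 2×0 − 1×4 = 5

M = 5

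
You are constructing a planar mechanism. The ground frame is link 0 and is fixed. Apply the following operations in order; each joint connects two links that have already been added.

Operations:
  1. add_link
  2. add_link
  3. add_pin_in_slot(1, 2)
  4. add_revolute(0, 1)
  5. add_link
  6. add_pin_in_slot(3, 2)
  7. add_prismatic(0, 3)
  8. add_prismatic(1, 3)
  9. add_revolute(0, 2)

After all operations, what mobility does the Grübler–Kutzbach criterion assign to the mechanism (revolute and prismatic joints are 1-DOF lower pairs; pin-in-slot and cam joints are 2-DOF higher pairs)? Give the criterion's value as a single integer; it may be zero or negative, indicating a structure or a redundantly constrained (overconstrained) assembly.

M = -1

(L,J1,J2)=(1,0,0); link0 fixed
link1: (2,0,0)
link2: (3,0,0)
PS 1-2 [J2]: (3,0,1)
R 0-1 [J1]: (3,1,1)
link3: (4,1,1)
PS 3-2 [J2]: (4,1,2)
P 0-3 [J1]: (4,2,2)
P 1-3 [J1]: (4,3,2)
R 0-2 [J1]: (4,4,2)
Grübler: 3·3 − 2·4 − 2 = -1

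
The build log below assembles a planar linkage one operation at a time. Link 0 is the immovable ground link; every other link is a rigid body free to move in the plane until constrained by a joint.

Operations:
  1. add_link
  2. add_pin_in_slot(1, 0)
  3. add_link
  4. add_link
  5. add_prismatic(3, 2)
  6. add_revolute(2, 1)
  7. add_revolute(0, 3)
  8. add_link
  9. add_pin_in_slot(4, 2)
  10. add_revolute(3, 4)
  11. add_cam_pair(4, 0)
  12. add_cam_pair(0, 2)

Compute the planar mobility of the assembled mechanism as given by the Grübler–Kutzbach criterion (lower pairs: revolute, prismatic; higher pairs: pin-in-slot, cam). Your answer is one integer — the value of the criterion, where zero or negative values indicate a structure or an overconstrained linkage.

M = 0

link 0 = ground. State L|J1|J2 = 1|0|0
+link1  2|0|0
PS(1,0) f=2→J2  2|0|1
+link2  3|0|1
+link3  4|0|1
P(3,2) f=1→J1  4|1|1
R(2,1) f=1→J1  4|2|1
R(0,3) f=1→J1  4|3|1
+link4  5|3|1
PS(4,2) f=2→J2  5|3|2
R(3,4) f=1→J1  5|4|2
C(4,0) f=2→J2  5|4|3
C(0,2) f=2→J2  5|4|4
M = 3(5−1)−2·4−4 = 12−8−4 = 0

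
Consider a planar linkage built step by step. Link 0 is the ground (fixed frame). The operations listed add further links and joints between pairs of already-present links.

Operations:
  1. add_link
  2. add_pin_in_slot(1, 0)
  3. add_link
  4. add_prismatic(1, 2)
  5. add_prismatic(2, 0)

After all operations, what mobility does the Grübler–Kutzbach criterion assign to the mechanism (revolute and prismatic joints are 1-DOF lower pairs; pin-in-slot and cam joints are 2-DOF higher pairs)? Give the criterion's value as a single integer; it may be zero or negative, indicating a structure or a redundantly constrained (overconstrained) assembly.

ground; <1,0,0>
#1 <2,0,0>
PS:1↔0 J2 <2,0,1>
#2 <3,0,1>
P:1↔2 J1 <3,1,1>
P:2↔0 J1 <3,2,1>
3×2 − 2×2 − 1×1 = 1

M = 1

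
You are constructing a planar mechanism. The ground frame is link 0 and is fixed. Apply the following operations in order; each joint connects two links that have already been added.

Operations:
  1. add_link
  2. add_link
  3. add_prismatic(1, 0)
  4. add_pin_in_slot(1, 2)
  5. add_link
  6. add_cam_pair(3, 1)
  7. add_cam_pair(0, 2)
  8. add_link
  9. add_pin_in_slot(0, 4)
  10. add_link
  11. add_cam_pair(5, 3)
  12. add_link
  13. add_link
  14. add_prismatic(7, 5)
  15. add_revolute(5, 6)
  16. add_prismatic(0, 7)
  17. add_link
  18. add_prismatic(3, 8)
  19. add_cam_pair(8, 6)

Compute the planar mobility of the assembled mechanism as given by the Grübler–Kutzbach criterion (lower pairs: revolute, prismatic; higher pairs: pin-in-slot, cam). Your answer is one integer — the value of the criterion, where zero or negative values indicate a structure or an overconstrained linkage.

ground; <1,0,0>
#1 <2,0,0>
#2 <3,0,0>
P:1↔0 J1 <3,1,0>
PS:1↔2 J2 <3,1,1>
#3 <4,1,1>
C:3↔1 J2 <4,1,2>
C:0↔2 J2 <4,1,3>
#4 <5,1,3>
PS:0↔4 J2 <5,1,4>
#5 <6,1,4>
C:5↔3 J2 <6,1,5>
#6 <7,1,5>
#7 <8,1,5>
P:7↔5 J1 <8,2,5>
R:5↔6 J1 <8,3,5>
P:0↔7 J1 <8,4,5>
#8 <9,4,5>
P:3↔8 J1 <9,5,5>
C:8↔6 J2 <9,5,6>
3×8 − 2×5 − 1×6 = 8

M = 8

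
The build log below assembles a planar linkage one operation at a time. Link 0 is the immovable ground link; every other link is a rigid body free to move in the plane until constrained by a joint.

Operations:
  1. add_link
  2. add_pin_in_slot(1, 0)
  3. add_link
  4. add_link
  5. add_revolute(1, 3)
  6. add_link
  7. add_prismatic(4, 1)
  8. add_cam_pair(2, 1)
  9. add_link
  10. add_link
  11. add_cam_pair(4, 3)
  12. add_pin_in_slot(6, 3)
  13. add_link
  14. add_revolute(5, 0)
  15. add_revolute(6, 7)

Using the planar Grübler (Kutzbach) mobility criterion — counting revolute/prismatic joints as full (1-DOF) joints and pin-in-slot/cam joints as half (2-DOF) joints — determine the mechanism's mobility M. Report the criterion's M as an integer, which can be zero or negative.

[1;0;0] (link 0 is ground)
L+ [2;0;0]
PS(1,0)∈J2 [2;0;1]
L+ [3;0;1]
L+ [4;0;1]
R(1,3)∈J1 [4;1;1]
L+ [5;1;1]
P(4,1)∈J1 [5;2;1]
C(2,1)∈J2 [5;2;2]
L+ [6;2;2]
L+ [7;2;2]
C(4,3)∈J2 [7;2;3]
PS(6,3)∈J2 [7;2;4]
L+ [8;2;4]
R(5,0)∈J1 [8;3;4]
R(6,7)∈J1 [8;4;4]
mobility = 21 − 8 − 4 = 9

M = 9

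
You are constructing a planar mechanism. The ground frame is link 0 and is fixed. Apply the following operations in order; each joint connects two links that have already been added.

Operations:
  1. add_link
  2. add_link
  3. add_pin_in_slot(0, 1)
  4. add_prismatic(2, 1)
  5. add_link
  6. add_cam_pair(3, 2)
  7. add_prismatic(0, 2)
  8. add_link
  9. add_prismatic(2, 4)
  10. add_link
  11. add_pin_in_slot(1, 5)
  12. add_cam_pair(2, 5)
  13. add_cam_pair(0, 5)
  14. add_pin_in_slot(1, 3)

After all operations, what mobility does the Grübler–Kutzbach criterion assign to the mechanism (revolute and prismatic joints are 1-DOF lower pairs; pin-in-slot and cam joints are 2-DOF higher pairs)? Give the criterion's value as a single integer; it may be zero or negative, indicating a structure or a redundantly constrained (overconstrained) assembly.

link 0 = ground. State L|J1|J2 = 1|0|0
+link1  2|0|0
+link2  3|0|0
PS(0,1) f=2→J2  3|0|1
P(2,1) f=1→J1  3|1|1
+link3  4|1|1
C(3,2) f=2→J2  4|1|2
P(0,2) f=1→J1  4|2|2
+link4  5|2|2
P(2,4) f=1→J1  5|3|2
+link5  6|3|2
PS(1,5) f=2→J2  6|3|3
C(2,5) f=2→J2  6|3|4
C(0,5) f=2→J2  6|3|5
PS(1,3) f=2→J2  6|3|6
M = 3(6−1)−2·3−6 = 15−6−6 = 3

M = 3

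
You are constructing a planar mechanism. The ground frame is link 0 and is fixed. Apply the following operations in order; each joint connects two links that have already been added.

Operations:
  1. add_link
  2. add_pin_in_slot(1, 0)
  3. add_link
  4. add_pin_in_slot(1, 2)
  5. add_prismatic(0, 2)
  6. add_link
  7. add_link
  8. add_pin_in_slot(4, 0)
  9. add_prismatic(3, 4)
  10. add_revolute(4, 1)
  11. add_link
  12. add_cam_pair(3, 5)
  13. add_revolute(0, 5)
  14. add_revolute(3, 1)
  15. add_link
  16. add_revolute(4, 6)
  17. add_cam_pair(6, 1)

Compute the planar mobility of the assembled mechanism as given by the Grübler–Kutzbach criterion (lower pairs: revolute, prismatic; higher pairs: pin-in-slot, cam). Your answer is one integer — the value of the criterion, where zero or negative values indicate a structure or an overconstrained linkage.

L=1 J1=0 J2=0
add link → L=2 J1=0 J2=0
PS@1,0 dof=2 J2 → L=2 J1=0 J2=1
add link → L=3 J1=0 J2=1
PS@1,2 dof=2 J2 → L=3 J1=0 J2=2
P@0,2 dof=1 J1 → L=3 J1=1 J2=2
add link → L=4 J1=1 J2=2
add link → L=5 J1=1 J2=2
PS@4,0 dof=2 J2 → L=5 J1=1 J2=3
P@3,4 dof=1 J1 → L=5 J1=2 J2=3
R@4,1 dof=1 J1 → L=5 J1=3 J2=3
add link → L=6 J1=3 J2=3
C@3,5 dof=2 J2 → L=6 J1=3 J2=4
R@0,5 dof=1 J1 → L=6 J1=4 J2=4
R@3,1 dof=1 J1 → L=6 J1=5 J2=4
add link → L=7 J1=5 J2=4
R@4,6 dof=1 J1 → L=7 J1=6 J2=4
C@6,1 dof=2 J2 → L=7 J1=6 J2=5
M=3(L−1)−2J1−J2=3·6−2·6−5=1

M = 1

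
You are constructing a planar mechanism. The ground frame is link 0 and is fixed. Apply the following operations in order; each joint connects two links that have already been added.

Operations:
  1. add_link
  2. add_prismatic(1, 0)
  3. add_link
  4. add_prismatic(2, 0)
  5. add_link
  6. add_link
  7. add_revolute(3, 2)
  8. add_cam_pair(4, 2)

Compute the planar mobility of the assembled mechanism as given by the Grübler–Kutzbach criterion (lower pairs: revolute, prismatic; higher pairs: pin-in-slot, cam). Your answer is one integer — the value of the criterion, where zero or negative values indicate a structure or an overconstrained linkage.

L=1 J1=0 J2=0
add link → L=2 J1=0 J2=0
P@1,0 dof=1 J1 → L=2 J1=1 J2=0
add link → L=3 J1=1 J2=0
P@2,0 dof=1 J1 → L=3 J1=2 J2=0
add link → L=4 J1=2 J2=0
add link → L=5 J1=2 J2=0
R@3,2 dof=1 J1 → L=5 J1=3 J2=0
C@4,2 dof=2 J2 → L=5 J1=3 J2=1
M=3(L−1)−2J1−J2=3·4−2·3−1=5

M = 5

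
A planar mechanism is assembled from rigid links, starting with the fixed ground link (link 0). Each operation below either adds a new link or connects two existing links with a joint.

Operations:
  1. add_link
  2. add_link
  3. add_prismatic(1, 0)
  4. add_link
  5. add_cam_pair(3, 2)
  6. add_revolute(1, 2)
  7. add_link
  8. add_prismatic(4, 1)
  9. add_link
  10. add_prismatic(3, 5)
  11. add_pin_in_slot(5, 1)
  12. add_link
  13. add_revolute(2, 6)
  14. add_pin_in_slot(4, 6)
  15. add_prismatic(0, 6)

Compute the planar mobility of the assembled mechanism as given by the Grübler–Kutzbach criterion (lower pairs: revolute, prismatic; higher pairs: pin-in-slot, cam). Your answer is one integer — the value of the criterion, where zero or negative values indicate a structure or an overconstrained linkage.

[1;0;0] (link 0 is ground)
L+ [2;0;0]
L+ [3;0;0]
P(1,0)∈J1 [3;1;0]
L+ [4;1;0]
C(3,2)∈J2 [4;1;1]
R(1,2)∈J1 [4;2;1]
L+ [5;2;1]
P(4,1)∈J1 [5;3;1]
L+ [6;3;1]
P(3,5)∈J1 [6;4;1]
PS(5,1)∈J2 [6;4;2]
L+ [7;4;2]
R(2,6)∈J1 [7;5;2]
PS(4,6)∈J2 [7;5;3]
P(0,6)∈J1 [7;6;3]
mobility = 18 − 12 − 3 = 3

M = 3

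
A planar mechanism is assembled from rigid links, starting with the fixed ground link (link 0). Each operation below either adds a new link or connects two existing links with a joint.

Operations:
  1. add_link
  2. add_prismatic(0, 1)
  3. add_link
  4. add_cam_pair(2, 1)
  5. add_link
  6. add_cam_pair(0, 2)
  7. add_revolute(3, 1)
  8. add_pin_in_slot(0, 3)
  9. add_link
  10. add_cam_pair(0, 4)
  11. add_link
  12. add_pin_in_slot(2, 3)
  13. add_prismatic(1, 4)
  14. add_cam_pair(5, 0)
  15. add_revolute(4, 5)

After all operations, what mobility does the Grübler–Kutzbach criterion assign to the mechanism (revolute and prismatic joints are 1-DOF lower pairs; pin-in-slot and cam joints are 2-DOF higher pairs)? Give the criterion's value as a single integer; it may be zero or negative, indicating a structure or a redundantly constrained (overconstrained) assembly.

M = 1

(L,J1,J2)=(1,0,0); link0 fixed
link1: (2,0,0)
P 0-1 [J1]: (2,1,0)
link2: (3,1,0)
C 2-1 [J2]: (3,1,1)
link3: (4,1,1)
C 0-2 [J2]: (4,1,2)
R 3-1 [J1]: (4,2,2)
PS 0-3 [J2]: (4,2,3)
link4: (5,2,3)
C 0-4 [J2]: (5,2,4)
link5: (6,2,4)
PS 2-3 [J2]: (6,2,5)
P 1-4 [J1]: (6,3,5)
C 5-0 [J2]: (6,3,6)
R 4-5 [J1]: (6,4,6)
Grübler: 3·5 − 2·4 − 6 = 1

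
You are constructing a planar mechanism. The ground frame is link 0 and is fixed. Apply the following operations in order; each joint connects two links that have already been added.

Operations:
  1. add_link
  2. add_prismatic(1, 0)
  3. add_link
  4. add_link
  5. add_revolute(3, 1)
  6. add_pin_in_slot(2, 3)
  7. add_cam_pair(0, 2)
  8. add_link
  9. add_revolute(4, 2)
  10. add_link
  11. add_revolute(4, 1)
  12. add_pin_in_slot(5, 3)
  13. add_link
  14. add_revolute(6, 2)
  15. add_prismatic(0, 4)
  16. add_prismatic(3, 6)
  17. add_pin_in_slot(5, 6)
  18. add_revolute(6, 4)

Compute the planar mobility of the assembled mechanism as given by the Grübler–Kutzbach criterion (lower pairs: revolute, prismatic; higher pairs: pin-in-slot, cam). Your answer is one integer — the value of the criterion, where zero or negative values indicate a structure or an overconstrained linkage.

link 0 = ground. State L|J1|J2 = 1|0|0
+link1  2|0|0
P(1,0) f=1→J1  2|1|0
+link2  3|1|0
+link3  4|1|0
R(3,1) f=1→J1  4|2|0
PS(2,3) f=2→J2  4|2|1
C(0,2) f=2→J2  4|2|2
+link4  5|2|2
R(4,2) f=1→J1  5|3|2
+link5  6|3|2
R(4,1) f=1→J1  6|4|2
PS(5,3) f=2→J2  6|4|3
+link6  7|4|3
R(6,2) f=1→J1  7|5|3
P(0,4) f=1→J1  7|6|3
P(3,6) f=1→J1  7|7|3
PS(5,6) f=2→J2  7|7|4
R(6,4) f=1→J1  7|8|4
M = 3(7−1)−2·8−4 = 18−16−4 = -2

M = -2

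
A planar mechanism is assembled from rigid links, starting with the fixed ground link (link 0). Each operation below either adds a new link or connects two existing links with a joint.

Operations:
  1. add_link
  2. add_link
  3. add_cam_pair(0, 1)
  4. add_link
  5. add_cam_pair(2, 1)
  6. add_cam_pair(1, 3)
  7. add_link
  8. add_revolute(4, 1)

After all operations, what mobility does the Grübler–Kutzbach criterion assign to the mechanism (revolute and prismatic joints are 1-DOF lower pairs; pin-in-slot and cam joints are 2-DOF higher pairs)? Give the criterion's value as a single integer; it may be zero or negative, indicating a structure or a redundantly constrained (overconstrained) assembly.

M = 7

ground; <1,0,0>
#1 <2,0,0>
#2 <3,0,0>
C:0↔1 J2 <3,0,1>
#3 <4,0,1>
C:2↔1 J2 <4,0,2>
C:1↔3 J2 <4,0,3>
#4 <5,0,3>
R:4↔1 J1 <5,1,3>
3×4 − 2×1 − 1×3 = 7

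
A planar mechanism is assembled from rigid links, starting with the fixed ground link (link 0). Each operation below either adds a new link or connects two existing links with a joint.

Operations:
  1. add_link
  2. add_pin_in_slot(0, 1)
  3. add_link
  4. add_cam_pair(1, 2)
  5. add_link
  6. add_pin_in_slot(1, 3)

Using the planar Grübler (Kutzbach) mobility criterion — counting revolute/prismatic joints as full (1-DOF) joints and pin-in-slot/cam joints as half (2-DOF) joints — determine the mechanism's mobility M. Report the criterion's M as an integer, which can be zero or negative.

M = 6

link 0 = ground. State L|J1|J2 = 1|0|0
+link1  2|0|0
PS(0,1) f=2→J2  2|0|1
+link2  3|0|1
C(1,2) f=2→J2  3|0|2
+link3  4|0|2
PS(1,3) f=2→J2  4|0|3
M = 3(4−1)−2·0−3 = 9−0−3 = 6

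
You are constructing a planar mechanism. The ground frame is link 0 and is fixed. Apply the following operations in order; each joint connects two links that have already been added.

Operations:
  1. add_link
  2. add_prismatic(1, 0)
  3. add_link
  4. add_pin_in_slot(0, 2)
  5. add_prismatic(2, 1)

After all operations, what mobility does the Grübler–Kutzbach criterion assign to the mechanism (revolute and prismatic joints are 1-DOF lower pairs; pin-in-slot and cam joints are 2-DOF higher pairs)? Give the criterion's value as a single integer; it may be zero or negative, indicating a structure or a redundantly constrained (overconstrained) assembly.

link 0 = ground. State L|J1|J2 = 1|0|0
+link1  2|0|0
P(1,0) f=1→J1  2|1|0
+link2  3|1|0
PS(0,2) f=2→J2  3|1|1
P(2,1) f=1→J1  3|2|1
M = 3(3−1)−2·2−1 = 6−4−1 = 1

M = 1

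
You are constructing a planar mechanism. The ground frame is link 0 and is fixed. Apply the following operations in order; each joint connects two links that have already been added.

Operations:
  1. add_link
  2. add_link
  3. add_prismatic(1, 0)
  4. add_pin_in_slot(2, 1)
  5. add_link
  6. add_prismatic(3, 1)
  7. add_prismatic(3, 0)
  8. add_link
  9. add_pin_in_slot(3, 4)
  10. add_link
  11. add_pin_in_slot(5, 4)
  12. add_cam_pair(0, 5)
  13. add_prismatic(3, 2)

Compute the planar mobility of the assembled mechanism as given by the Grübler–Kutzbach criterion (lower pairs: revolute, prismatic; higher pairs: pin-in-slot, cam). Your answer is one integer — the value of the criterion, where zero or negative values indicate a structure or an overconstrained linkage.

(L,J1,J2)=(1,0,0); link0 fixed
link1: (2,0,0)
link2: (3,0,0)
P 1-0 [J1]: (3,1,0)
PS 2-1 [J2]: (3,1,1)
link3: (4,1,1)
P 3-1 [J1]: (4,2,1)
P 3-0 [J1]: (4,3,1)
link4: (5,3,1)
PS 3-4 [J2]: (5,3,2)
link5: (6,3,2)
PS 5-4 [J2]: (6,3,3)
C 0-5 [J2]: (6,3,4)
P 3-2 [J1]: (6,4,4)
Grübler: 3·5 − 2·4 − 4 = 3

M = 3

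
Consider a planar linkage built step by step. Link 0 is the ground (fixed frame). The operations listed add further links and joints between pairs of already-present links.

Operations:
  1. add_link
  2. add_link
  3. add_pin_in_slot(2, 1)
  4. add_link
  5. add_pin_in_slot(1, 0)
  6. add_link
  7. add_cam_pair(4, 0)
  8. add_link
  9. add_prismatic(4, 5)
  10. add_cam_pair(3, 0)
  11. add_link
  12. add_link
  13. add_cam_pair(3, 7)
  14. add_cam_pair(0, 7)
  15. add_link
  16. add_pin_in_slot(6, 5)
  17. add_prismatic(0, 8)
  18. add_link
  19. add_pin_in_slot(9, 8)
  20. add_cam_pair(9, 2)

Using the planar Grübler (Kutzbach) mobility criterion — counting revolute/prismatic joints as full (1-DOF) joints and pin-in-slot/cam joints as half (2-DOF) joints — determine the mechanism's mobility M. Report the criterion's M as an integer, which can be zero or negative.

M = 14

ground; <1,0,0>
#1 <2,0,0>
#2 <3,0,0>
PS:2↔1 J2 <3,0,1>
#3 <4,0,1>
PS:1↔0 J2 <4,0,2>
#4 <5,0,2>
C:4↔0 J2 <5,0,3>
#5 <6,0,3>
P:4↔5 J1 <6,1,3>
C:3↔0 J2 <6,1,4>
#6 <7,1,4>
#7 <8,1,4>
C:3↔7 J2 <8,1,5>
C:0↔7 J2 <8,1,6>
#8 <9,1,6>
PS:6↔5 J2 <9,1,7>
P:0↔8 J1 <9,2,7>
#9 <10,2,7>
PS:9↔8 J2 <10,2,8>
C:9↔2 J2 <10,2,9>
3×9 − 2×2 − 1×9 = 14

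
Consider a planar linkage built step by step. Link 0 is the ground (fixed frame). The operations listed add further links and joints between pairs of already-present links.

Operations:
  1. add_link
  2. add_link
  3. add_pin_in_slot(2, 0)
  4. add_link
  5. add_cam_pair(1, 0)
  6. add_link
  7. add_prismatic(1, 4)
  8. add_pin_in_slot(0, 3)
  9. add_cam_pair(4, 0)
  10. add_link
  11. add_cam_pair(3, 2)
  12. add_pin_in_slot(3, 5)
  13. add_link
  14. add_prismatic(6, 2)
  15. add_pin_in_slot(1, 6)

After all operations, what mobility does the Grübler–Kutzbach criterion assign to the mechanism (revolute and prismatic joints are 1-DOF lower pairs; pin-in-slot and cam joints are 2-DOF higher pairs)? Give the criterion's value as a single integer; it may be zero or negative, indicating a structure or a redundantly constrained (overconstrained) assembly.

M = 7

ground; <1,0,0>
#1 <2,0,0>
#2 <3,0,0>
PS:2↔0 J2 <3,0,1>
#3 <4,0,1>
C:1↔0 J2 <4,0,2>
#4 <5,0,2>
P:1↔4 J1 <5,1,2>
PS:0↔3 J2 <5,1,3>
C:4↔0 J2 <5,1,4>
#5 <6,1,4>
C:3↔2 J2 <6,1,5>
PS:3↔5 J2 <6,1,6>
#6 <7,1,6>
P:6↔2 J1 <7,2,6>
PS:1↔6 J2 <7,2,7>
3×6 − 2×2 − 1×7 = 7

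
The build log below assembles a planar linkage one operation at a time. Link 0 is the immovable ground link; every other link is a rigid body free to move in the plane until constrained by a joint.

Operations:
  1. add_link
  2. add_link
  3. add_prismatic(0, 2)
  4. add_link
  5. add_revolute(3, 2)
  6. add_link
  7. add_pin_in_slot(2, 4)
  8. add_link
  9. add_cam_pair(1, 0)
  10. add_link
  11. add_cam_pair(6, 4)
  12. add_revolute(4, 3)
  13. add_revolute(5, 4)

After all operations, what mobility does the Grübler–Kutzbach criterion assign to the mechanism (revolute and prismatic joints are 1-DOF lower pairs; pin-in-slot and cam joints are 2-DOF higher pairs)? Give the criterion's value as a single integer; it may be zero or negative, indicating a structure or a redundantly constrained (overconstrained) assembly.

M = 7

ground; <1,0,0>
#1 <2,0,0>
#2 <3,0,0>
P:0↔2 J1 <3,1,0>
#3 <4,1,0>
R:3↔2 J1 <4,2,0>
#4 <5,2,0>
PS:2↔4 J2 <5,2,1>
#5 <6,2,1>
C:1↔0 J2 <6,2,2>
#6 <7,2,2>
C:6↔4 J2 <7,2,3>
R:4↔3 J1 <7,3,3>
R:5↔4 J1 <7,4,3>
3×6 − 2×4 − 1×3 = 7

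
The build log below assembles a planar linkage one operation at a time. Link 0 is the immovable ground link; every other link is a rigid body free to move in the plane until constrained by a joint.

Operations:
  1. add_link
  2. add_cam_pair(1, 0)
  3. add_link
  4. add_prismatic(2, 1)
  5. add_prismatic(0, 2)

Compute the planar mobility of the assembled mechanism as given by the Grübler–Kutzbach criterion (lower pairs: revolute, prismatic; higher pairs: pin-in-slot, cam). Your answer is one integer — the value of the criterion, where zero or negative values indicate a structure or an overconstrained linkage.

M = 1

link 0 = ground. State L|J1|J2 = 1|0|0
+link1  2|0|0
C(1,0) f=2→J2  2|0|1
+link2  3|0|1
P(2,1) f=1→J1  3|1|1
P(0,2) f=1→J1  3|2|1
M = 3(3−1)−2·2−1 = 6−4−1 = 1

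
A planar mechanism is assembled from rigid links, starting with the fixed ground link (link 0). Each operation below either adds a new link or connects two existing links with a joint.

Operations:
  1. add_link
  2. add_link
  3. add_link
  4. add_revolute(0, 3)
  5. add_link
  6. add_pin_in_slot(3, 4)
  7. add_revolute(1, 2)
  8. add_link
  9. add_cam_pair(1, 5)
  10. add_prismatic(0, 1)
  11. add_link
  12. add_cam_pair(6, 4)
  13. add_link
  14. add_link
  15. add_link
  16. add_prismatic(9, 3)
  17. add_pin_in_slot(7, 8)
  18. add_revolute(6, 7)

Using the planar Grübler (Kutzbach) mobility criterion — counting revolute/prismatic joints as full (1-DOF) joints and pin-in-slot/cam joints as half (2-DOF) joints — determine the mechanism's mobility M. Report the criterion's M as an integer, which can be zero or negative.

M = 13

link 0 = ground. State L|J1|J2 = 1|0|0
+link1  2|0|0
+link2  3|0|0
+link3  4|0|0
R(0,3) f=1→J1  4|1|0
+link4  5|1|0
PS(3,4) f=2→J2  5|1|1
R(1,2) f=1→J1  5|2|1
+link5  6|2|1
C(1,5) f=2→J2  6|2|2
P(0,1) f=1→J1  6|3|2
+link6  7|3|2
C(6,4) f=2→J2  7|3|3
+link7  8|3|3
+link8  9|3|3
+link9  10|3|3
P(9,3) f=1→J1  10|4|3
PS(7,8) f=2→J2  10|4|4
R(6,7) f=1→J1  10|5|4
M = 3(10−1)−2·5−4 = 27−10−4 = 13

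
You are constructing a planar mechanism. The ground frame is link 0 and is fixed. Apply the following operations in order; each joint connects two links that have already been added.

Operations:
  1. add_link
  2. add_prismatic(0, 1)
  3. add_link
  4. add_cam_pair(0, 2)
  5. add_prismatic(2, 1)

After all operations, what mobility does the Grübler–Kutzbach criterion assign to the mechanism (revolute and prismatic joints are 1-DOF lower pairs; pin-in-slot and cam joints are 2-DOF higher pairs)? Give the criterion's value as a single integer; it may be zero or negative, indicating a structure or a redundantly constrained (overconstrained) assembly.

M = 1

[1;0;0] (link 0 is ground)
L+ [2;0;0]
P(0,1)∈J1 [2;1;0]
L+ [3;1;0]
C(0,2)∈J2 [3;1;1]
P(2,1)∈J1 [3;2;1]
mobility = 6 − 4 − 1 = 1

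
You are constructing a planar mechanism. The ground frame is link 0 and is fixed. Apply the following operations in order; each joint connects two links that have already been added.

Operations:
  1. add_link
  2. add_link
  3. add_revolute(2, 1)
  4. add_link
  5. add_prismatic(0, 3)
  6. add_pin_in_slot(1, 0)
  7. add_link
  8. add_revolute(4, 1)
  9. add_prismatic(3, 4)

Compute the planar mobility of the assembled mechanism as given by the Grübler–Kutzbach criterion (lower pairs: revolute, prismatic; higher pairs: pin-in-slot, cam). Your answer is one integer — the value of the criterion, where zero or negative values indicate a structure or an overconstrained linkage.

M = 3

[1;0;0] (link 0 is ground)
L+ [2;0;0]
L+ [3;0;0]
R(2,1)∈J1 [3;1;0]
L+ [4;1;0]
P(0,3)∈J1 [4;2;0]
PS(1,0)∈J2 [4;2;1]
L+ [5;2;1]
R(4,1)∈J1 [5;3;1]
P(3,4)∈J1 [5;4;1]
mobility = 12 − 8 − 1 = 3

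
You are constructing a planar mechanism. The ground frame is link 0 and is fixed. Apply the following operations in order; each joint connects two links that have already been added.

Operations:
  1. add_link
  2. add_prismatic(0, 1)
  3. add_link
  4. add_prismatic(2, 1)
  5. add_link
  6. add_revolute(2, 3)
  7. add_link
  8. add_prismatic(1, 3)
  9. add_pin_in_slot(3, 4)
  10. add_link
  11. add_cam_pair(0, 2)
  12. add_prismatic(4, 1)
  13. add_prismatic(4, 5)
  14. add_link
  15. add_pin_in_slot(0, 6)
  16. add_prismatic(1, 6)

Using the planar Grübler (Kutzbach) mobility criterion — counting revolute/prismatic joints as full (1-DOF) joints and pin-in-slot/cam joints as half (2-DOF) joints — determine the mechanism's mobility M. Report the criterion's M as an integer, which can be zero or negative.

M = 1

ground; <1,0,0>
#1 <2,0,0>
P:0↔1 J1 <2,1,0>
#2 <3,1,0>
P:2↔1 J1 <3,2,0>
#3 <4,2,0>
R:2↔3 J1 <4,3,0>
#4 <5,3,0>
P:1↔3 J1 <5,4,0>
PS:3↔4 J2 <5,4,1>
#5 <6,4,1>
C:0↔2 J2 <6,4,2>
P:4↔1 J1 <6,5,2>
P:4↔5 J1 <6,6,2>
#6 <7,6,2>
PS:0↔6 J2 <7,6,3>
P:1↔6 J1 <7,7,3>
3×6 − 2×7 − 1×3 = 1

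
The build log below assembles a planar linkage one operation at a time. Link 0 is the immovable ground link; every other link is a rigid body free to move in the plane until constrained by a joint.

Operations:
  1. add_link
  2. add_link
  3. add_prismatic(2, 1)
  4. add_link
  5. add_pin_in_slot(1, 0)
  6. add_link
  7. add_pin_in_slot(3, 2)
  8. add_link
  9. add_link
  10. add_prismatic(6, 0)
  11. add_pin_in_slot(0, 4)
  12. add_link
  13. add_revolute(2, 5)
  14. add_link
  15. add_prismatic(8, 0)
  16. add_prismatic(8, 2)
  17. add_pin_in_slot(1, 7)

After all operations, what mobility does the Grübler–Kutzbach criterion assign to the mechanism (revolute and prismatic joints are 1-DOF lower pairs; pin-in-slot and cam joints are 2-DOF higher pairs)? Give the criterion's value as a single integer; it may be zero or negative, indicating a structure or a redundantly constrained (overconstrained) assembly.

ground; <1,0,0>
#1 <2,0,0>
#2 <3,0,0>
P:2↔1 J1 <3,1,0>
#3 <4,1,0>
PS:1↔0 J2 <4,1,1>
#4 <5,1,1>
PS:3↔2 J2 <5,1,2>
#5 <6,1,2>
#6 <7,1,2>
P:6↔0 J1 <7,2,2>
PS:0↔4 J2 <7,2,3>
#7 <8,2,3>
R:2↔5 J1 <8,3,3>
#8 <9,3,3>
P:8↔0 J1 <9,4,3>
P:8↔2 J1 <9,5,3>
PS:1↔7 J2 <9,5,4>
3×8 − 2×5 − 1×4 = 10

M = 10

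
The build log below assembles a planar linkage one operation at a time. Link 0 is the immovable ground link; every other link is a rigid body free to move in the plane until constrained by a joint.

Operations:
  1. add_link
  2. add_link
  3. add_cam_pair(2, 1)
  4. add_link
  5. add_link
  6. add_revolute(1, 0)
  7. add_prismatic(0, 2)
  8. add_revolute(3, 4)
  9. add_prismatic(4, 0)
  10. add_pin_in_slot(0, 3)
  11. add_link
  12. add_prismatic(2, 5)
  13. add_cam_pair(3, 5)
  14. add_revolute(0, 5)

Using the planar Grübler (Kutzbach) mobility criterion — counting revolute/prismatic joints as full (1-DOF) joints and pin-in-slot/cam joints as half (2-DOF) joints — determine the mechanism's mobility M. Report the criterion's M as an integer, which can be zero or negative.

M = 0

ground; <1,0,0>
#1 <2,0,0>
#2 <3,0,0>
C:2↔1 J2 <3,0,1>
#3 <4,0,1>
#4 <5,0,1>
R:1↔0 J1 <5,1,1>
P:0↔2 J1 <5,2,1>
R:3↔4 J1 <5,3,1>
P:4↔0 J1 <5,4,1>
PS:0↔3 J2 <5,4,2>
#5 <6,4,2>
P:2↔5 J1 <6,5,2>
C:3↔5 J2 <6,5,3>
R:0↔5 J1 <6,6,3>
3×5 − 2×6 − 1×3 = 0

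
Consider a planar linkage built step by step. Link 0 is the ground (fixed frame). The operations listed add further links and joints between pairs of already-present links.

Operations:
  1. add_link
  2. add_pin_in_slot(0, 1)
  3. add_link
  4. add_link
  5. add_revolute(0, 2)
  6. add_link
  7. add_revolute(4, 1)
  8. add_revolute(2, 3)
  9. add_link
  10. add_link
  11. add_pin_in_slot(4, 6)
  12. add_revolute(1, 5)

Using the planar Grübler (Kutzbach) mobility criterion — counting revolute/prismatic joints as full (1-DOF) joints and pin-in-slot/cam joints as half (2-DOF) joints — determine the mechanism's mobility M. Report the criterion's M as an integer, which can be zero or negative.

(L,J1,J2)=(1,0,0); link0 fixed
link1: (2,0,0)
PS 0-1 [J2]: (2,0,1)
link2: (3,0,1)
link3: (4,0,1)
R 0-2 [J1]: (4,1,1)
link4: (5,1,1)
R 4-1 [J1]: (5,2,1)
R 2-3 [J1]: (5,3,1)
link5: (6,3,1)
link6: (7,3,1)
PS 4-6 [J2]: (7,3,2)
R 1-5 [J1]: (7,4,2)
Grübler: 3·6 − 2·4 − 2 = 8

M = 8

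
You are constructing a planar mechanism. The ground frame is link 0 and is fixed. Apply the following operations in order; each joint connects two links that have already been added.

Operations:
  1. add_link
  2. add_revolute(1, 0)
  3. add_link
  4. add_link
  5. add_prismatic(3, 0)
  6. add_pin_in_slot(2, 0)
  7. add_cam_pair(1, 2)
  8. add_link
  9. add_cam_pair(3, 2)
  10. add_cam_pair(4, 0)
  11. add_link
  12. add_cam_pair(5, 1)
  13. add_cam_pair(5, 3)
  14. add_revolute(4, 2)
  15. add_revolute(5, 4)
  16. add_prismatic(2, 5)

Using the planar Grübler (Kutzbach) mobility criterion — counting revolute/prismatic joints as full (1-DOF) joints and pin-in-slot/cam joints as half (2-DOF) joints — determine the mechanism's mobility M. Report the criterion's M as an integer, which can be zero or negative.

M = -1

ground; <1,0,0>
#1 <2,0,0>
R:1↔0 J1 <2,1,0>
#2 <3,1,0>
#3 <4,1,0>
P:3↔0 J1 <4,2,0>
PS:2↔0 J2 <4,2,1>
C:1↔2 J2 <4,2,2>
#4 <5,2,2>
C:3↔2 J2 <5,2,3>
C:4↔0 J2 <5,2,4>
#5 <6,2,4>
C:5↔1 J2 <6,2,5>
C:5↔3 J2 <6,2,6>
R:4↔2 J1 <6,3,6>
R:5↔4 J1 <6,4,6>
P:2↔5 J1 <6,5,6>
3×5 − 2×5 − 1×6 = -1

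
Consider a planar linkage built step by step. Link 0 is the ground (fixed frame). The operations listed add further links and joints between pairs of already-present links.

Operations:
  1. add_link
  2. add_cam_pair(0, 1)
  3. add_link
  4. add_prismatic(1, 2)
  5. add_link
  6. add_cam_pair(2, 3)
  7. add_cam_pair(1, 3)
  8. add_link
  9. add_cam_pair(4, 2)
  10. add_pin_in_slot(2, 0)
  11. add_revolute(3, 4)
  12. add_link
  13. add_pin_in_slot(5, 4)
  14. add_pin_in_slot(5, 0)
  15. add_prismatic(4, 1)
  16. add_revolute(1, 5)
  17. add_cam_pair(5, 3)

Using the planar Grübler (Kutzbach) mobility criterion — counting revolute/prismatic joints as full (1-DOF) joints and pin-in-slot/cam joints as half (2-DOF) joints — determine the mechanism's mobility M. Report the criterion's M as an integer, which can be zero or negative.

link 0 = ground. State L|J1|J2 = 1|0|0
+link1  2|0|0
C(0,1) f=2→J2  2|0|1
+link2  3|0|1
P(1,2) f=1→J1  3|1|1
+link3  4|1|1
C(2,3) f=2→J2  4|1|2
C(1,3) f=2→J2  4|1|3
+link4  5|1|3
C(4,2) f=2→J2  5|1|4
PS(2,0) f=2→J2  5|1|5
R(3,4) f=1→J1  5|2|5
+link5  6|2|5
PS(5,4) f=2→J2  6|2|6
PS(5,0) f=2→J2  6|2|7
P(4,1) f=1→J1  6|3|7
R(1,5) f=1→J1  6|4|7
C(5,3) f=2→J2  6|4|8
M = 3(6−1)−2·4−8 = 15−8−8 = -1

M = -1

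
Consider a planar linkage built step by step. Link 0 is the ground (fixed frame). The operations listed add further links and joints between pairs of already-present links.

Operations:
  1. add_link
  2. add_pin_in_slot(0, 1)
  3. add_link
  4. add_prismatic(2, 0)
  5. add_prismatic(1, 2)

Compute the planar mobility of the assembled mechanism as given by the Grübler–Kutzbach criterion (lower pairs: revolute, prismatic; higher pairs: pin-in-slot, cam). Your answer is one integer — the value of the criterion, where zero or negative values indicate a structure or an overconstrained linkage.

[1;0;0] (link 0 is ground)
L+ [2;0;0]
PS(0,1)∈J2 [2;0;1]
L+ [3;0;1]
P(2,0)∈J1 [3;1;1]
P(1,2)∈J1 [3;2;1]
mobility = 6 − 4 − 1 = 1

M = 1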